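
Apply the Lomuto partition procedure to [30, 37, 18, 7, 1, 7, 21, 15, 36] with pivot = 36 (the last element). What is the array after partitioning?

Lomuto partition with pivot = 36:

Initial array: [30, 37, 18, 7, 1, 7, 21, 15, 36]

arr[0]=30 <= 36: swap with position 0, array becomes [30, 37, 18, 7, 1, 7, 21, 15, 36]
arr[1]=37 > 36: no swap
arr[2]=18 <= 36: swap with position 1, array becomes [30, 18, 37, 7, 1, 7, 21, 15, 36]
arr[3]=7 <= 36: swap with position 2, array becomes [30, 18, 7, 37, 1, 7, 21, 15, 36]
arr[4]=1 <= 36: swap with position 3, array becomes [30, 18, 7, 1, 37, 7, 21, 15, 36]
arr[5]=7 <= 36: swap with position 4, array becomes [30, 18, 7, 1, 7, 37, 21, 15, 36]
arr[6]=21 <= 36: swap with position 5, array becomes [30, 18, 7, 1, 7, 21, 37, 15, 36]
arr[7]=15 <= 36: swap with position 6, array becomes [30, 18, 7, 1, 7, 21, 15, 37, 36]

Place pivot at position 7: [30, 18, 7, 1, 7, 21, 15, 36, 37]
Pivot position: 7

After partitioning with pivot 36, the array becomes [30, 18, 7, 1, 7, 21, 15, 36, 37]. The pivot is placed at index 7. All elements to the left of the pivot are <= 36, and all elements to the right are > 36.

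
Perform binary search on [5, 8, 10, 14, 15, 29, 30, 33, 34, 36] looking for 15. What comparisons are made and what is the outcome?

Binary search for 15 in [5, 8, 10, 14, 15, 29, 30, 33, 34, 36]:

lo=0, hi=9, mid=4, arr[mid]=15 -> Found target at index 4!

Binary search finds 15 at index 4 after 1 comparisons. The search repeatedly halves the search space by comparing with the middle element.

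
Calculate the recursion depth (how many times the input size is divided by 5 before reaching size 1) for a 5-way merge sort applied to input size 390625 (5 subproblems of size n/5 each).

For divide and conquer with division factor 5:

Problem sizes at each level:
Level 0: 390625
Level 1: 78125
Level 2: 15625
Level 3: 3125
Level 4: 625
Level 5: 125
Level 6: 25
Level 7: 5
Level 8: 1

The root is level 0 and the size-1 base case is level 8 (the tree spans levels 0 through 8, i.e. 9 levels counting the root), so the depth is the number of divisions: log_5(390625) = 8

The recursion tree depth is log_5(390625) = 8. At each level, the problem size is divided by 5, so it takes 8 divisions to reduce to a base case of size 1. The algorithm makes 5 recursive calls at each level.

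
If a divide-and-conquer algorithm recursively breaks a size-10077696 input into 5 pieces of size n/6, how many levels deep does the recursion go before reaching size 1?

For divide and conquer with division factor 6:

Problem sizes at each level:
Level 0: 10077696
Level 1: 1679616
Level 2: 279936
Level 3: 46656
Level 4: 7776
Level 5: 1296
Level 6: 216
Level 7: 36
Level 8: 6
Level 9: 1

The root is level 0 and the size-1 base case is level 9 (the tree spans levels 0 through 9, i.e. 10 levels counting the root), so the depth is the number of divisions: log_6(10077696) = 9

The recursion tree depth is log_6(10077696) = 9. At each level, the problem size is divided by 6, so it takes 9 divisions to reduce to a base case of size 1. The algorithm makes 5 recursive calls at each level.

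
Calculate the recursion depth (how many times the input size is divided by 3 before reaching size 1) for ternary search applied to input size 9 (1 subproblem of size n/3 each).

For divide and conquer with division factor 3:

Problem sizes at each level:
Level 0: 9
Level 1: 3
Level 2: 1

The root is level 0 and the size-1 base case is level 2 (the tree spans levels 0 through 2, i.e. 3 levels counting the root), so the depth is the number of divisions: log_3(9) = 2

The recursion tree depth is log_3(9) = 2. At each level, the problem size is divided by 3, so it takes 2 divisions to reduce to a base case of size 1. The algorithm makes 1 recursive call at each level.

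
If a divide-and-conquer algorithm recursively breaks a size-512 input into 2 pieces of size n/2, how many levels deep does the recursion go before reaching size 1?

For divide and conquer with division factor 2:

Problem sizes at each level:
Level 0: 512
Level 1: 256
Level 2: 128
Level 3: 64
Level 4: 32
Level 5: 16
Level 6: 8
Level 7: 4
Level 8: 2
Level 9: 1

The root is level 0 and the size-1 base case is level 9 (the tree spans levels 0 through 9, i.e. 10 levels counting the root), so the depth is the number of divisions: log_2(512) = 9

The recursion tree depth is log_2(512) = 9. At each level, the problem size is divided by 2, so it takes 9 divisions to reduce to a base case of size 1. The algorithm makes 2 recursive calls at each level.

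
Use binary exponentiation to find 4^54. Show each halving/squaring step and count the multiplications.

Computing 4^54 by squaring (build up from 4^1; each line after the first costs one multiplication):

4^1 = 4
4^2 = (4^1)^2 = 4^2 = 16
4^3 = 4 * 4^2 = 4 * 16 = 64
4^6 = (4^3)^2 = 64^2 = 4096
4^12 = (4^6)^2 = 4096^2 = 16777216
4^13 = 4 * 4^12 = 4 * 16777216 = 67108864
4^26 = (4^13)^2 = 67108864^2 = 4503599627370496
4^27 = 4 * 4^26 = 4 * 4503599627370496 = 18014398509481984
4^54 = (4^27)^2 = 18014398509481984^2 = 324518553658426726783156020576256

Result: 324518553658426726783156020576256
Multiplications needed: 8 (8 lines after 4^1)

4^54 = 324518553658426726783156020576256. Using exponentiation by squaring, this requires 8 multiplications. The key idea: if the exponent is even, square the half-power; if odd, multiply by the base once.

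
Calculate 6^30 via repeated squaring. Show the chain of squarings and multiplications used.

Computing 6^30 by squaring (build up from 6^1; each line after the first costs one multiplication):

6^1 = 6
6^2 = (6^1)^2 = 6^2 = 36
6^3 = 6 * 6^2 = 6 * 36 = 216
6^6 = (6^3)^2 = 216^2 = 46656
6^7 = 6 * 6^6 = 6 * 46656 = 279936
6^14 = (6^7)^2 = 279936^2 = 78364164096
6^15 = 6 * 6^14 = 6 * 78364164096 = 470184984576
6^30 = (6^15)^2 = 470184984576^2 = 221073919720733357899776

Result: 221073919720733357899776
Multiplications needed: 7 (7 lines after 6^1)

6^30 = 221073919720733357899776. Using exponentiation by squaring, this requires 7 multiplications. The key idea: if the exponent is even, square the half-power; if odd, multiply by the base once.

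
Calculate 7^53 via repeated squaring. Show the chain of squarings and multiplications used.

Computing 7^53 by squaring (build up from 7^1; each line after the first costs one multiplication):

7^1 = 7
7^2 = (7^1)^2 = 7^2 = 49
7^3 = 7 * 7^2 = 7 * 49 = 343
7^6 = (7^3)^2 = 343^2 = 117649
7^12 = (7^6)^2 = 117649^2 = 13841287201
7^13 = 7 * 7^12 = 7 * 13841287201 = 96889010407
7^26 = (7^13)^2 = 96889010407^2 = 9387480337647754305649
7^52 = (7^26)^2 = 9387480337647754305649^2 = 88124787089723195184393736687912818113311201
7^53 = 7 * 7^52 = 7 * 88124787089723195184393736687912818113311201 = 616873509628062366290756156815389726793178407

Result: 616873509628062366290756156815389726793178407
Multiplications needed: 8 (8 lines after 7^1)

7^53 = 616873509628062366290756156815389726793178407. Using exponentiation by squaring, this requires 8 multiplications. The key idea: if the exponent is even, square the half-power; if odd, multiply by the base once.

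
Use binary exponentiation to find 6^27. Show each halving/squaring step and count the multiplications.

Computing 6^27 by squaring (build up from 6^1; each line after the first costs one multiplication):

6^1 = 6
6^2 = (6^1)^2 = 6^2 = 36
6^3 = 6 * 6^2 = 6 * 36 = 216
6^6 = (6^3)^2 = 216^2 = 46656
6^12 = (6^6)^2 = 46656^2 = 2176782336
6^13 = 6 * 6^12 = 6 * 2176782336 = 13060694016
6^26 = (6^13)^2 = 13060694016^2 = 170581728179578208256
6^27 = 6 * 6^26 = 6 * 170581728179578208256 = 1023490369077469249536

Result: 1023490369077469249536
Multiplications needed: 7 (7 lines after 6^1)

6^27 = 1023490369077469249536. Using exponentiation by squaring, this requires 7 multiplications. The key idea: if the exponent is even, square the half-power; if odd, multiply by the base once.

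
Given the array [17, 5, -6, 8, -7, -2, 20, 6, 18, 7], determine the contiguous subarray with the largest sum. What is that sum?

Using Kadane's algorithm on [17, 5, -6, 8, -7, -2, 20, 6, 18, 7]:

Scanning through the array:
Position 1 (value 5): max_ending_here = 22, max_so_far = 22
Position 2 (value -6): max_ending_here = 16, max_so_far = 22
Position 3 (value 8): max_ending_here = 24, max_so_far = 24
Position 4 (value -7): max_ending_here = 17, max_so_far = 24
Position 5 (value -2): max_ending_here = 15, max_so_far = 24
Position 6 (value 20): max_ending_here = 35, max_so_far = 35
Position 7 (value 6): max_ending_here = 41, max_so_far = 41
Position 8 (value 18): max_ending_here = 59, max_so_far = 59
Position 9 (value 7): max_ending_here = 66, max_so_far = 66

Maximum subarray: [17, 5, -6, 8, -7, -2, 20, 6, 18, 7]
Maximum sum: 66

The maximum subarray is [17, 5, -6, 8, -7, -2, 20, 6, 18, 7] with sum 66. This subarray runs from index 0 to index 9.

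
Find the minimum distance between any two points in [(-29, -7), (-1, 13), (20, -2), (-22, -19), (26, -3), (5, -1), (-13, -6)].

Computing all pairwise distances among 7 points:

d((-29, -7), (-1, 13)) = 34.4093
d((-29, -7), (20, -2)) = 49.2544
d((-29, -7), (-22, -19)) = 13.8924
d((-29, -7), (26, -3)) = 55.1453
d((-29, -7), (5, -1)) = 34.5254
d((-29, -7), (-13, -6)) = 16.0312
d((-1, 13), (20, -2)) = 25.807
d((-1, 13), (-22, -19)) = 38.2753
d((-1, 13), (26, -3)) = 31.3847
d((-1, 13), (5, -1)) = 15.2315
d((-1, 13), (-13, -6)) = 22.4722
d((20, -2), (-22, -19)) = 45.31
d((20, -2), (26, -3)) = 6.0828 <-- minimum
d((20, -2), (5, -1)) = 15.0333
d((20, -2), (-13, -6)) = 33.2415
d((-22, -19), (26, -3)) = 50.5964
d((-22, -19), (5, -1)) = 32.45
d((-22, -19), (-13, -6)) = 15.8114
d((26, -3), (5, -1)) = 21.095
d((26, -3), (-13, -6)) = 39.1152
d((5, -1), (-13, -6)) = 18.6815

Closest pair: (20, -2) and (26, -3) with distance 6.0828

The closest pair is (20, -2) and (26, -3) with Euclidean distance 6.0828. For 7 points, brute-force pairwise comparison is shown above. For large n, the divide-and-conquer algorithm (sort by x, recurse on halves, check the dividing strip) achieves O(n log n).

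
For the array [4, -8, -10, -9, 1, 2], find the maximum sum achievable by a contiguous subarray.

Using Kadane's algorithm on [4, -8, -10, -9, 1, 2]:

Scanning through the array:
Position 1 (value -8): max_ending_here = -4, max_so_far = 4
Position 2 (value -10): max_ending_here = -10, max_so_far = 4
Position 3 (value -9): max_ending_here = -9, max_so_far = 4
Position 4 (value 1): max_ending_here = 1, max_so_far = 4
Position 5 (value 2): max_ending_here = 3, max_so_far = 4

Maximum subarray: [4]
Maximum sum: 4

The maximum subarray is [4] with sum 4. This subarray runs from index 0 to index 0.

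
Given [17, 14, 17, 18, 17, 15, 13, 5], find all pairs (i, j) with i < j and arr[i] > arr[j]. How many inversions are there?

Finding inversions in [17, 14, 17, 18, 17, 15, 13, 5]:

(0, 1): arr[0]=17 > arr[1]=14
(0, 5): arr[0]=17 > arr[5]=15
(0, 6): arr[0]=17 > arr[6]=13
(0, 7): arr[0]=17 > arr[7]=5
(1, 6): arr[1]=14 > arr[6]=13
(1, 7): arr[1]=14 > arr[7]=5
(2, 5): arr[2]=17 > arr[5]=15
(2, 6): arr[2]=17 > arr[6]=13
(2, 7): arr[2]=17 > arr[7]=5
(3, 4): arr[3]=18 > arr[4]=17
(3, 5): arr[3]=18 > arr[5]=15
(3, 6): arr[3]=18 > arr[6]=13
(3, 7): arr[3]=18 > arr[7]=5
(4, 5): arr[4]=17 > arr[5]=15
(4, 6): arr[4]=17 > arr[6]=13
(4, 7): arr[4]=17 > arr[7]=5
(5, 6): arr[5]=15 > arr[6]=13
(5, 7): arr[5]=15 > arr[7]=5
(6, 7): arr[6]=13 > arr[7]=5

Total inversions: 19

The array has 19 inversion(s): (0,1), (0,5), (0,6), (0,7), (1,6), (1,7), (2,5), (2,6), (2,7), (3,4), (3,5), (3,6), (3,7), (4,5), (4,6), (4,7), (5,6), (5,7), (6,7). Each pair (i,j) satisfies i < j and arr[i] > arr[j].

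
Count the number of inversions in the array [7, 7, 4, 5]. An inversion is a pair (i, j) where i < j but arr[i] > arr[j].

Finding inversions in [7, 7, 4, 5]:

(0, 2): arr[0]=7 > arr[2]=4
(0, 3): arr[0]=7 > arr[3]=5
(1, 2): arr[1]=7 > arr[2]=4
(1, 3): arr[1]=7 > arr[3]=5

Total inversions: 4

The array has 4 inversion(s): (0,2), (0,3), (1,2), (1,3). Each pair (i,j) satisfies i < j and arr[i] > arr[j].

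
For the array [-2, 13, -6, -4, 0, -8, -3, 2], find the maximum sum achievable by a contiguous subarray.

Using Kadane's algorithm on [-2, 13, -6, -4, 0, -8, -3, 2]:

Scanning through the array:
Position 1 (value 13): max_ending_here = 13, max_so_far = 13
Position 2 (value -6): max_ending_here = 7, max_so_far = 13
Position 3 (value -4): max_ending_here = 3, max_so_far = 13
Position 4 (value 0): max_ending_here = 3, max_so_far = 13
Position 5 (value -8): max_ending_here = -5, max_so_far = 13
Position 6 (value -3): max_ending_here = -3, max_so_far = 13
Position 7 (value 2): max_ending_here = 2, max_so_far = 13

Maximum subarray: [13]
Maximum sum: 13

The maximum subarray is [13] with sum 13. This subarray runs from index 1 to index 1.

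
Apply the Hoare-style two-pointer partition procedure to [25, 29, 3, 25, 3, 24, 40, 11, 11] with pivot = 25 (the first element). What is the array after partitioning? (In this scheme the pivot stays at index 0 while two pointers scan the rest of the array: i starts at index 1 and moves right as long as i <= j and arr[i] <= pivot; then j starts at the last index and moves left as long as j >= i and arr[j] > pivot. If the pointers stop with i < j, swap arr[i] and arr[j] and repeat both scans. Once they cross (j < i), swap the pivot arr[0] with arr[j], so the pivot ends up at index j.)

Hoare-style two-pointer partition with pivot = 25:

Initial array: [25, 29, 3, 25, 3, 24, 40, 11, 11]

Pointers start at i = 1, j = 8.
i stops at index 1 (arr[1]=29 > 25), j stops at index 8 (arr[8]=11 <= 25): swap arr[1] and arr[8], array becomes [25, 11, 3, 25, 3, 24, 40, 11, 29]
i stops at index 6 (arr[6]=40 > 25), j stops at index 7 (arr[7]=11 <= 25): swap arr[6] and arr[7], array becomes [25, 11, 3, 25, 3, 24, 11, 40, 29]
i ends at 7, j ends at 6: the pointers have crossed (j < i), so scanning stops.

Swap pivot arr[0] with arr[6] to place pivot at position 6: [11, 11, 3, 25, 3, 24, 25, 40, 29]
Pivot position: 6

After partitioning with pivot 25, the array becomes [11, 11, 3, 25, 3, 24, 25, 40, 29]. The pivot is placed at index 6. All elements to the left of the pivot are <= 25, and all elements to the right are > 25.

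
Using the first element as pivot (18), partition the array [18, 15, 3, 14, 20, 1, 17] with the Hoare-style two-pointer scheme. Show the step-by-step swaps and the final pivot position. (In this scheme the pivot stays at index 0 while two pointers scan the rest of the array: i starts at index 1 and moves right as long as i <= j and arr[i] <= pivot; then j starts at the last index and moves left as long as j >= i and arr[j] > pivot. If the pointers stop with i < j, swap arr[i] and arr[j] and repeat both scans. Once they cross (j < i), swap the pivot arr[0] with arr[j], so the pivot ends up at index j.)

Hoare-style two-pointer partition with pivot = 18:

Initial array: [18, 15, 3, 14, 20, 1, 17]

Pointers start at i = 1, j = 6.
i stops at index 4 (arr[4]=20 > 18), j stops at index 6 (arr[6]=17 <= 18): swap arr[4] and arr[6], array becomes [18, 15, 3, 14, 17, 1, 20]
i ends at 6, j ends at 5: the pointers have crossed (j < i), so scanning stops.

Swap pivot arr[0] with arr[5] to place pivot at position 5: [1, 15, 3, 14, 17, 18, 20]
Pivot position: 5

After partitioning with pivot 18, the array becomes [1, 15, 3, 14, 17, 18, 20]. The pivot is placed at index 5. All elements to the left of the pivot are <= 18, and all elements to the right are > 18.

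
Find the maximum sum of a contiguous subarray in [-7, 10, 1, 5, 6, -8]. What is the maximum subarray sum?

Using Kadane's algorithm on [-7, 10, 1, 5, 6, -8]:

Scanning through the array:
Position 1 (value 10): max_ending_here = 10, max_so_far = 10
Position 2 (value 1): max_ending_here = 11, max_so_far = 11
Position 3 (value 5): max_ending_here = 16, max_so_far = 16
Position 4 (value 6): max_ending_here = 22, max_so_far = 22
Position 5 (value -8): max_ending_here = 14, max_so_far = 22

Maximum subarray: [10, 1, 5, 6]
Maximum sum: 22

The maximum subarray is [10, 1, 5, 6] with sum 22. This subarray runs from index 1 to index 4.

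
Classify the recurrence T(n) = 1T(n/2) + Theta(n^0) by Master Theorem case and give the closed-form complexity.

Master Theorem for T(n) = 1T(n/2) + O(n^0):

a = 1, b = 2, c = 0
log_b(a) = log_2(1) = 0.0000

Case 2: c = 0 = log_2(1) = 0.0000
T(n) = O(n^0 log n) = O(log n)

For T(n) = 1T(n/2) + O(n^0): log_2(1) = 0.0000. This is Case 2 of the Master Theorem (c = log_b(a), equal work at all levels), giving O(log n).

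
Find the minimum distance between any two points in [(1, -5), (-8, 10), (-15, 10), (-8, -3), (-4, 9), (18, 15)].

Computing all pairwise distances among 6 points:

d((1, -5), (-8, 10)) = 17.4929
d((1, -5), (-15, 10)) = 21.9317
d((1, -5), (-8, -3)) = 9.2195
d((1, -5), (-4, 9)) = 14.8661
d((1, -5), (18, 15)) = 26.2488
d((-8, 10), (-15, 10)) = 7.0
d((-8, 10), (-8, -3)) = 13.0
d((-8, 10), (-4, 9)) = 4.1231 <-- minimum
d((-8, 10), (18, 15)) = 26.4764
d((-15, 10), (-8, -3)) = 14.7648
d((-15, 10), (-4, 9)) = 11.0454
d((-15, 10), (18, 15)) = 33.3766
d((-8, -3), (-4, 9)) = 12.6491
d((-8, -3), (18, 15)) = 31.6228
d((-4, 9), (18, 15)) = 22.8035

Closest pair: (-8, 10) and (-4, 9) with distance 4.1231

The closest pair is (-8, 10) and (-4, 9) with Euclidean distance 4.1231. For 6 points, brute-force pairwise comparison is shown above. For large n, the divide-and-conquer algorithm (sort by x, recurse on halves, check the dividing strip) achieves O(n log n).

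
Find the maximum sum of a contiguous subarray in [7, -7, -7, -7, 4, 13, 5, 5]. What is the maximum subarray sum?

Using Kadane's algorithm on [7, -7, -7, -7, 4, 13, 5, 5]:

Scanning through the array:
Position 1 (value -7): max_ending_here = 0, max_so_far = 7
Position 2 (value -7): max_ending_here = -7, max_so_far = 7
Position 3 (value -7): max_ending_here = -7, max_so_far = 7
Position 4 (value 4): max_ending_here = 4, max_so_far = 7
Position 5 (value 13): max_ending_here = 17, max_so_far = 17
Position 6 (value 5): max_ending_here = 22, max_so_far = 22
Position 7 (value 5): max_ending_here = 27, max_so_far = 27

Maximum subarray: [4, 13, 5, 5]
Maximum sum: 27

The maximum subarray is [4, 13, 5, 5] with sum 27. This subarray runs from index 4 to index 7.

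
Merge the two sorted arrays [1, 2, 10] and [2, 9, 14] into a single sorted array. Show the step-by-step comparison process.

Merging process:

Compare 1 vs 2: take 1 from left. Merged: [1]
Compare 2 vs 2: take 2 from left. Merged: [1, 2]
Compare 10 vs 2: take 2 from right. Merged: [1, 2, 2]
Compare 10 vs 9: take 9 from right. Merged: [1, 2, 2, 9]
Compare 10 vs 14: take 10 from left. Merged: [1, 2, 2, 9, 10]
Append remaining from right: [14]. Merged: [1, 2, 2, 9, 10, 14]

Final merged array: [1, 2, 2, 9, 10, 14]
Total comparisons: 5

The merged array is [1, 2, 2, 9, 10, 14], requiring 5 comparisons. The merge step runs in O(n) time where n is the total number of elements.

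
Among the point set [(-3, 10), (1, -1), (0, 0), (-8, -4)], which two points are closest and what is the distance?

Computing all pairwise distances among 4 points:

d((-3, 10), (1, -1)) = 11.7047
d((-3, 10), (0, 0)) = 10.4403
d((-3, 10), (-8, -4)) = 14.8661
d((1, -1), (0, 0)) = 1.4142 <-- minimum
d((1, -1), (-8, -4)) = 9.4868
d((0, 0), (-8, -4)) = 8.9443

Closest pair: (1, -1) and (0, 0) with distance 1.4142

The closest pair is (1, -1) and (0, 0) with Euclidean distance 1.4142. For 4 points, brute-force pairwise comparison is shown above. For large n, the divide-and-conquer algorithm (sort by x, recurse on halves, check the dividing strip) achieves O(n log n).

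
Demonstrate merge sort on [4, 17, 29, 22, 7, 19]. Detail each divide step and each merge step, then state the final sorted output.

Merge sort trace:

Split: [4, 17, 29, 22, 7, 19] -> [4, 17, 29] and [22, 7, 19]
  Split: [4, 17, 29] -> [4] and [17, 29]
    Split: [17, 29] -> [17] and [29]
    Merge: [17] + [29] -> [17, 29]
  Merge: [4] + [17, 29] -> [4, 17, 29]
  Split: [22, 7, 19] -> [22] and [7, 19]
    Split: [7, 19] -> [7] and [19]
    Merge: [7] + [19] -> [7, 19]
  Merge: [22] + [7, 19] -> [7, 19, 22]
Merge: [4, 17, 29] + [7, 19, 22] -> [4, 7, 17, 19, 22, 29]

Final sorted array: [4, 7, 17, 19, 22, 29]

The merge sort proceeds by recursively splitting the array and merging sorted halves.
After all merges, the sorted array is [4, 7, 17, 19, 22, 29].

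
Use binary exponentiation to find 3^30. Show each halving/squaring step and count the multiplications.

Computing 3^30 by squaring (build up from 3^1; each line after the first costs one multiplication):

3^1 = 3
3^2 = (3^1)^2 = 3^2 = 9
3^3 = 3 * 3^2 = 3 * 9 = 27
3^6 = (3^3)^2 = 27^2 = 729
3^7 = 3 * 3^6 = 3 * 729 = 2187
3^14 = (3^7)^2 = 2187^2 = 4782969
3^15 = 3 * 3^14 = 3 * 4782969 = 14348907
3^30 = (3^15)^2 = 14348907^2 = 205891132094649

Result: 205891132094649
Multiplications needed: 7 (7 lines after 3^1)

3^30 = 205891132094649. Using exponentiation by squaring, this requires 7 multiplications. The key idea: if the exponent is even, square the half-power; if odd, multiply by the base once.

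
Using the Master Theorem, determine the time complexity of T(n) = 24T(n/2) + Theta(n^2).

Master Theorem for T(n) = 24T(n/2) + O(n^2):

a = 24, b = 2, c = 2
log_b(a) = log_2(24) = 4.5850

Case 1: c = 2 < log_2(24) = 4.5850
T(n) = O(n^(log_2 24))

For T(n) = 24T(n/2) + O(n^2): log_2(24) = 4.5850. This is Case 1 of the Master Theorem (c < log_b(a), work dominated by leaves), giving O(n^(log_2 24)).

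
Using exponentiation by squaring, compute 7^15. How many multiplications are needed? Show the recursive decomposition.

Computing 7^15 by squaring (build up from 7^1; each line after the first costs one multiplication):

7^1 = 7
7^2 = (7^1)^2 = 7^2 = 49
7^3 = 7 * 7^2 = 7 * 49 = 343
7^6 = (7^3)^2 = 343^2 = 117649
7^7 = 7 * 7^6 = 7 * 117649 = 823543
7^14 = (7^7)^2 = 823543^2 = 678223072849
7^15 = 7 * 7^14 = 7 * 678223072849 = 4747561509943

Result: 4747561509943
Multiplications needed: 6 (6 lines after 7^1)

7^15 = 4747561509943. Using exponentiation by squaring, this requires 6 multiplications. The key idea: if the exponent is even, square the half-power; if odd, multiply by the base once.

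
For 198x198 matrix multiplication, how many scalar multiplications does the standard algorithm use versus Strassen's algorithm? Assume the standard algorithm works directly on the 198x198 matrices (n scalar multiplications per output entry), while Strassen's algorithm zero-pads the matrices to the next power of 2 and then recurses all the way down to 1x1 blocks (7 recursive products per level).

Matrix multiplication for 198x198 matrices:

Strassen's algorithm requires power-of-2 dimensions. Pad 198x198 to 256x256 (next power of 2).

Standard algorithm: 198^3 = 7762392 multiplications
Strassen's algorithm: 7^(log2(256)) = 7^8 = 5764801 multiplications
Savings: 7762392 - 5764801 = 1997591 multiplications

Standard: 7762392 multiplications (198^3). Strassen: 5764801 multiplications (7^8, after padding to 256x256). Strassen reduces 8 recursive multiplications to 7 at each level.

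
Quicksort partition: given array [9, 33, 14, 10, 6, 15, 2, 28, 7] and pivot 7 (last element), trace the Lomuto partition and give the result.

Lomuto partition with pivot = 7:

Initial array: [9, 33, 14, 10, 6, 15, 2, 28, 7]

arr[0]=9 > 7: no swap
arr[1]=33 > 7: no swap
arr[2]=14 > 7: no swap
arr[3]=10 > 7: no swap
arr[4]=6 <= 7: swap with position 0, array becomes [6, 33, 14, 10, 9, 15, 2, 28, 7]
arr[5]=15 > 7: no swap
arr[6]=2 <= 7: swap with position 1, array becomes [6, 2, 14, 10, 9, 15, 33, 28, 7]
arr[7]=28 > 7: no swap

Place pivot at position 2: [6, 2, 7, 10, 9, 15, 33, 28, 14]
Pivot position: 2

After partitioning with pivot 7, the array becomes [6, 2, 7, 10, 9, 15, 33, 28, 14]. The pivot is placed at index 2. All elements to the left of the pivot are <= 7, and all elements to the right are > 7.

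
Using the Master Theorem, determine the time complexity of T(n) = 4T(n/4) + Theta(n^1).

Master Theorem for T(n) = 4T(n/4) + O(n^1):

a = 4, b = 4, c = 1
log_b(a) = log_4(4) = 1.0000

Case 2: c = 1 = log_4(4) = 1.0000
T(n) = O(n^1 log n) = O(n log n)

For T(n) = 4T(n/4) + O(n^1): log_4(4) = 1.0000. This is Case 2 of the Master Theorem (c = log_b(a), equal work at all levels), giving O(n log n).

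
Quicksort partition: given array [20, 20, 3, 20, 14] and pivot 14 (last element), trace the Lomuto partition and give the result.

Lomuto partition with pivot = 14:

Initial array: [20, 20, 3, 20, 14]

arr[0]=20 > 14: no swap
arr[1]=20 > 14: no swap
arr[2]=3 <= 14: swap with position 0, array becomes [3, 20, 20, 20, 14]
arr[3]=20 > 14: no swap

Place pivot at position 1: [3, 14, 20, 20, 20]
Pivot position: 1

After partitioning with pivot 14, the array becomes [3, 14, 20, 20, 20]. The pivot is placed at index 1. All elements to the left of the pivot are <= 14, and all elements to the right are > 14.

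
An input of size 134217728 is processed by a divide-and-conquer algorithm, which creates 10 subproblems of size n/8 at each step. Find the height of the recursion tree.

For divide and conquer with division factor 8:

Problem sizes at each level:
Level 0: 134217728
Level 1: 16777216
Level 2: 2097152
Level 3: 262144
Level 4: 32768
Level 5: 4096
Level 6: 512
Level 7: 64
Level 8: 8
Level 9: 1

The root is level 0 and the size-1 base case is level 9 (the tree spans levels 0 through 9, i.e. 10 levels counting the root), so the depth is the number of divisions: log_8(134217728) = 9

The recursion tree depth is log_8(134217728) = 9. At each level, the problem size is divided by 8, so it takes 9 divisions to reduce to a base case of size 1. The algorithm makes 10 recursive calls at each level.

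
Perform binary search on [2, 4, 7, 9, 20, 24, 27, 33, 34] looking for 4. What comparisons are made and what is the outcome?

Binary search for 4 in [2, 4, 7, 9, 20, 24, 27, 33, 34]:

lo=0, hi=8, mid=4, arr[mid]=20 -> 20 > 4, search left half
lo=0, hi=3, mid=1, arr[mid]=4 -> Found target at index 1!

Binary search finds 4 at index 1 after 2 comparisons. The search repeatedly halves the search space by comparing with the middle element.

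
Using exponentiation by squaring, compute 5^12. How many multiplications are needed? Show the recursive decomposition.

Computing 5^12 by squaring (build up from 5^1; each line after the first costs one multiplication):

5^1 = 5
5^2 = (5^1)^2 = 5^2 = 25
5^3 = 5 * 5^2 = 5 * 25 = 125
5^6 = (5^3)^2 = 125^2 = 15625
5^12 = (5^6)^2 = 15625^2 = 244140625

Result: 244140625
Multiplications needed: 4 (4 lines after 5^1)

5^12 = 244140625. Using exponentiation by squaring, this requires 4 multiplications. The key idea: if the exponent is even, square the half-power; if odd, multiply by the base once.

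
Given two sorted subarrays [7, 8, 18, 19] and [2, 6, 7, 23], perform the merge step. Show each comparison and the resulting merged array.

Merging process:

Compare 7 vs 2: take 2 from right. Merged: [2]
Compare 7 vs 6: take 6 from right. Merged: [2, 6]
Compare 7 vs 7: take 7 from left. Merged: [2, 6, 7]
Compare 8 vs 7: take 7 from right. Merged: [2, 6, 7, 7]
Compare 8 vs 23: take 8 from left. Merged: [2, 6, 7, 7, 8]
Compare 18 vs 23: take 18 from left. Merged: [2, 6, 7, 7, 8, 18]
Compare 19 vs 23: take 19 from left. Merged: [2, 6, 7, 7, 8, 18, 19]
Append remaining from right: [23]. Merged: [2, 6, 7, 7, 8, 18, 19, 23]

Final merged array: [2, 6, 7, 7, 8, 18, 19, 23]
Total comparisons: 7

The merged array is [2, 6, 7, 7, 8, 18, 19, 23], requiring 7 comparisons. The merge step runs in O(n) time where n is the total number of elements.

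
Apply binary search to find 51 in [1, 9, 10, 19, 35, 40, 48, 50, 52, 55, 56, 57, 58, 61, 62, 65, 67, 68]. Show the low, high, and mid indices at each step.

Binary search for 51 in [1, 9, 10, 19, 35, 40, 48, 50, 52, 55, 56, 57, 58, 61, 62, 65, 67, 68]:

lo=0, hi=17, mid=8, arr[mid]=52 -> 52 > 51, search left half
lo=0, hi=7, mid=3, arr[mid]=19 -> 19 < 51, search right half
lo=4, hi=7, mid=5, arr[mid]=40 -> 40 < 51, search right half
lo=6, hi=7, mid=6, arr[mid]=48 -> 48 < 51, search right half
lo=7, hi=7, mid=7, arr[mid]=50 -> 50 < 51, search right half
lo=8 > hi=7, target 51 not found

Binary search determines that 51 is not in the array after 5 comparisons. The search space was exhausted without finding the target.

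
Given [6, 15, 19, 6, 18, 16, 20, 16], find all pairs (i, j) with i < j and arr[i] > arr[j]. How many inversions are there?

Finding inversions in [6, 15, 19, 6, 18, 16, 20, 16]:

(1, 3): arr[1]=15 > arr[3]=6
(2, 3): arr[2]=19 > arr[3]=6
(2, 4): arr[2]=19 > arr[4]=18
(2, 5): arr[2]=19 > arr[5]=16
(2, 7): arr[2]=19 > arr[7]=16
(4, 5): arr[4]=18 > arr[5]=16
(4, 7): arr[4]=18 > arr[7]=16
(6, 7): arr[6]=20 > arr[7]=16

Total inversions: 8

The array has 8 inversion(s): (1,3), (2,3), (2,4), (2,5), (2,7), (4,5), (4,7), (6,7). Each pair (i,j) satisfies i < j and arr[i] > arr[j].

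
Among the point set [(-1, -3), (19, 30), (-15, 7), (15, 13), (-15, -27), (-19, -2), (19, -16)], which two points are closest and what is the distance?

Computing all pairwise distances among 7 points:

d((-1, -3), (19, 30)) = 38.5876
d((-1, -3), (-15, 7)) = 17.2047
d((-1, -3), (15, 13)) = 22.6274
d((-1, -3), (-15, -27)) = 27.7849
d((-1, -3), (-19, -2)) = 18.0278
d((-1, -3), (19, -16)) = 23.8537
d((19, 30), (-15, 7)) = 41.0488
d((19, 30), (15, 13)) = 17.4642
d((19, 30), (-15, -27)) = 66.3702
d((19, 30), (-19, -2)) = 49.679
d((19, 30), (19, -16)) = 46.0
d((-15, 7), (15, 13)) = 30.5941
d((-15, 7), (-15, -27)) = 34.0
d((-15, 7), (-19, -2)) = 9.8489 <-- minimum
d((-15, 7), (19, -16)) = 41.0488
d((15, 13), (-15, -27)) = 50.0
d((15, 13), (-19, -2)) = 37.1618
d((15, 13), (19, -16)) = 29.2746
d((-15, -27), (-19, -2)) = 25.318
d((-15, -27), (19, -16)) = 35.7351
d((-19, -2), (19, -16)) = 40.4969

Closest pair: (-15, 7) and (-19, -2) with distance 9.8489

The closest pair is (-15, 7) and (-19, -2) with Euclidean distance 9.8489. For 7 points, brute-force pairwise comparison is shown above. For large n, the divide-and-conquer algorithm (sort by x, recurse on halves, check the dividing strip) achieves O(n log n).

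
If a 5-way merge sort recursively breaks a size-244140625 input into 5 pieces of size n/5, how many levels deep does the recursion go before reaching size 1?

For divide and conquer with division factor 5:

Problem sizes at each level:
Level 0: 244140625
Level 1: 48828125
Level 2: 9765625
Level 3: 1953125
Level 4: 390625
Level 5: 78125
Level 6: 15625
Level 7: 3125
Level 8: 625
Level 9: 125
Level 10: 25
Level 11: 5
Level 12: 1

The root is level 0 and the size-1 base case is level 12 (the tree spans levels 0 through 12, i.e. 13 levels counting the root), so the depth is the number of divisions: log_5(244140625) = 12

The recursion tree depth is log_5(244140625) = 12. At each level, the problem size is divided by 5, so it takes 12 divisions to reduce to a base case of size 1. The algorithm makes 5 recursive calls at each level.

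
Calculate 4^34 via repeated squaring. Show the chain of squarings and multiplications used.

Computing 4^34 by squaring (build up from 4^1; each line after the first costs one multiplication):

4^1 = 4
4^2 = (4^1)^2 = 4^2 = 16
4^4 = (4^2)^2 = 16^2 = 256
4^8 = (4^4)^2 = 256^2 = 65536
4^16 = (4^8)^2 = 65536^2 = 4294967296
4^17 = 4 * 4^16 = 4 * 4294967296 = 17179869184
4^34 = (4^17)^2 = 17179869184^2 = 295147905179352825856

Result: 295147905179352825856
Multiplications needed: 6 (6 lines after 4^1)

4^34 = 295147905179352825856. Using exponentiation by squaring, this requires 6 multiplications. The key idea: if the exponent is even, square the half-power; if odd, multiply by the base once.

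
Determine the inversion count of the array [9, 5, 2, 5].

Finding inversions in [9, 5, 2, 5]:

(0, 1): arr[0]=9 > arr[1]=5
(0, 2): arr[0]=9 > arr[2]=2
(0, 3): arr[0]=9 > arr[3]=5
(1, 2): arr[1]=5 > arr[2]=2

Total inversions: 4

The array has 4 inversion(s): (0,1), (0,2), (0,3), (1,2). Each pair (i,j) satisfies i < j and arr[i] > arr[j].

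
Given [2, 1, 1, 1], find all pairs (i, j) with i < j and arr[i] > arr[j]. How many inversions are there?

Finding inversions in [2, 1, 1, 1]:

(0, 1): arr[0]=2 > arr[1]=1
(0, 2): arr[0]=2 > arr[2]=1
(0, 3): arr[0]=2 > arr[3]=1

Total inversions: 3

The array has 3 inversion(s): (0,1), (0,2), (0,3). Each pair (i,j) satisfies i < j and arr[i] > arr[j].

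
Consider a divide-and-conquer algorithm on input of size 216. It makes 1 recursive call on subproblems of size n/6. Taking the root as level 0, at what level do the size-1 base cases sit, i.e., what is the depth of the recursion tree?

For divide and conquer with division factor 6:

Problem sizes at each level:
Level 0: 216
Level 1: 36
Level 2: 6
Level 3: 1

The root is level 0 and the size-1 base case is level 3 (the tree spans levels 0 through 3, i.e. 4 levels counting the root), so the depth is the number of divisions: log_6(216) = 3

The recursion tree depth is log_6(216) = 3. At each level, the problem size is divided by 6, so it takes 3 divisions to reduce to a base case of size 1. The algorithm makes 1 recursive call at each level.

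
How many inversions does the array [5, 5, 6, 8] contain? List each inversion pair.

Finding inversions in [5, 5, 6, 8]:


Total inversions: 0

The array has 0 inversions. It is already sorted.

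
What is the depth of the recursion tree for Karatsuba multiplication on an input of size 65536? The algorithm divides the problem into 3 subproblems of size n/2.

For divide and conquer with division factor 2:

Problem sizes at each level:
Level 0: 65536
Level 1: 32768
Level 2: 16384
Level 3: 8192
Level 4: 4096
Level 5: 2048
Level 6: 1024
Level 7: 512
Level 8: 256
Level 9: 128
Level 10: 64
Level 11: 32
Level 12: 16
Level 13: 8
Level 14: 4
Level 15: 2
Level 16: 1

The root is level 0 and the size-1 base case is level 16 (the tree spans levels 0 through 16, i.e. 17 levels counting the root), so the depth is the number of divisions: log_2(65536) = 16

The recursion tree depth is log_2(65536) = 16. At each level, the problem size is divided by 2, so it takes 16 divisions to reduce to a base case of size 1. The algorithm makes 3 recursive calls at each level.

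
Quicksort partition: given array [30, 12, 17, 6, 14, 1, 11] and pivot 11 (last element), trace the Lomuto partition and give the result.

Lomuto partition with pivot = 11:

Initial array: [30, 12, 17, 6, 14, 1, 11]

arr[0]=30 > 11: no swap
arr[1]=12 > 11: no swap
arr[2]=17 > 11: no swap
arr[3]=6 <= 11: swap with position 0, array becomes [6, 12, 17, 30, 14, 1, 11]
arr[4]=14 > 11: no swap
arr[5]=1 <= 11: swap with position 1, array becomes [6, 1, 17, 30, 14, 12, 11]

Place pivot at position 2: [6, 1, 11, 30, 14, 12, 17]
Pivot position: 2

After partitioning with pivot 11, the array becomes [6, 1, 11, 30, 14, 12, 17]. The pivot is placed at index 2. All elements to the left of the pivot are <= 11, and all elements to the right are > 11.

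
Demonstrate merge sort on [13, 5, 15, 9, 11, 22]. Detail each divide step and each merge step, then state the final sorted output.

Merge sort trace:

Split: [13, 5, 15, 9, 11, 22] -> [13, 5, 15] and [9, 11, 22]
  Split: [13, 5, 15] -> [13] and [5, 15]
    Split: [5, 15] -> [5] and [15]
    Merge: [5] + [15] -> [5, 15]
  Merge: [13] + [5, 15] -> [5, 13, 15]
  Split: [9, 11, 22] -> [9] and [11, 22]
    Split: [11, 22] -> [11] and [22]
    Merge: [11] + [22] -> [11, 22]
  Merge: [9] + [11, 22] -> [9, 11, 22]
Merge: [5, 13, 15] + [9, 11, 22] -> [5, 9, 11, 13, 15, 22]

Final sorted array: [5, 9, 11, 13, 15, 22]

The merge sort proceeds by recursively splitting the array and merging sorted halves.
After all merges, the sorted array is [5, 9, 11, 13, 15, 22].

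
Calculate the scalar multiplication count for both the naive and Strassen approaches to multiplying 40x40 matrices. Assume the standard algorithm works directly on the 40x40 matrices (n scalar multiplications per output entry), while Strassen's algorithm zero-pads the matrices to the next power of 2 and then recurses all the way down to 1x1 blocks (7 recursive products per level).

Matrix multiplication for 40x40 matrices:

Strassen's algorithm requires power-of-2 dimensions. Pad 40x40 to 64x64 (next power of 2).

Standard algorithm: 40^3 = 64000 multiplications
Strassen's algorithm: 7^(log2(64)) = 7^6 = 117649 multiplications
Difference: 64000 - 117649 = -53649 (Strassen uses MORE here due to padding overhead — for small or just-over-power-of-2 n, padding can outweigh the per-level savings)

Standard: 64000 multiplications (40^3). Strassen: 117649 multiplications (7^6, after padding to 64x64). Strassen reduces 8 recursive multiplications to 7 at each level.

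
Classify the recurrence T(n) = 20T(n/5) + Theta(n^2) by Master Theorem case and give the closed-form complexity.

Master Theorem for T(n) = 20T(n/5) + O(n^2):

a = 20, b = 5, c = 2
log_b(a) = log_5(20) = 1.8614

Case 3: c = 2 > log_5(20) = 1.8614
T(n) = O(n^2) = O(n^2)

For T(n) = 20T(n/5) + O(n^2): log_5(20) = 1.8614. This is Case 3 of the Master Theorem (c > log_b(a), work dominated by root), giving O(n^2).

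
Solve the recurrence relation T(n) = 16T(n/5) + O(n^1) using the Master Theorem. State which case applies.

Master Theorem for T(n) = 16T(n/5) + O(n^1):

a = 16, b = 5, c = 1
log_b(a) = log_5(16) = 1.7227

Case 1: c = 1 < log_5(16) = 1.7227
T(n) = O(n^(log_5 16))

For T(n) = 16T(n/5) + O(n^1): log_5(16) = 1.7227. This is Case 1 of the Master Theorem (c < log_b(a), work dominated by leaves), giving O(n^(log_5 16)).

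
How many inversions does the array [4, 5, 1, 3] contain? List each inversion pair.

Finding inversions in [4, 5, 1, 3]:

(0, 2): arr[0]=4 > arr[2]=1
(0, 3): arr[0]=4 > arr[3]=3
(1, 2): arr[1]=5 > arr[2]=1
(1, 3): arr[1]=5 > arr[3]=3

Total inversions: 4

The array has 4 inversion(s): (0,2), (0,3), (1,2), (1,3). Each pair (i,j) satisfies i < j and arr[i] > arr[j].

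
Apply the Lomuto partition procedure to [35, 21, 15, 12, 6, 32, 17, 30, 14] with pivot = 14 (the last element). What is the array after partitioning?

Lomuto partition with pivot = 14:

Initial array: [35, 21, 15, 12, 6, 32, 17, 30, 14]

arr[0]=35 > 14: no swap
arr[1]=21 > 14: no swap
arr[2]=15 > 14: no swap
arr[3]=12 <= 14: swap with position 0, array becomes [12, 21, 15, 35, 6, 32, 17, 30, 14]
arr[4]=6 <= 14: swap with position 1, array becomes [12, 6, 15, 35, 21, 32, 17, 30, 14]
arr[5]=32 > 14: no swap
arr[6]=17 > 14: no swap
arr[7]=30 > 14: no swap

Place pivot at position 2: [12, 6, 14, 35, 21, 32, 17, 30, 15]
Pivot position: 2

After partitioning with pivot 14, the array becomes [12, 6, 14, 35, 21, 32, 17, 30, 15]. The pivot is placed at index 2. All elements to the left of the pivot are <= 14, and all elements to the right are > 14.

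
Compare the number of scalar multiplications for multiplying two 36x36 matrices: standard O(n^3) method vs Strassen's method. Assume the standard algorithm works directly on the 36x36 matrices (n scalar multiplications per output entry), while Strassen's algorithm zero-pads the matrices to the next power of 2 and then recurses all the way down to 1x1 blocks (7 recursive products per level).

Matrix multiplication for 36x36 matrices:

Strassen's algorithm requires power-of-2 dimensions. Pad 36x36 to 64x64 (next power of 2).

Standard algorithm: 36^3 = 46656 multiplications
Strassen's algorithm: 7^(log2(64)) = 7^6 = 117649 multiplications
Difference: 46656 - 117649 = -70993 (Strassen uses MORE here due to padding overhead — for small or just-over-power-of-2 n, padding can outweigh the per-level savings)

Standard: 46656 multiplications (36^3). Strassen: 117649 multiplications (7^6, after padding to 64x64). Strassen reduces 8 recursive multiplications to 7 at each level.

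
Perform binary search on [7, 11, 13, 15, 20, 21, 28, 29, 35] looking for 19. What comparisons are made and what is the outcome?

Binary search for 19 in [7, 11, 13, 15, 20, 21, 28, 29, 35]:

lo=0, hi=8, mid=4, arr[mid]=20 -> 20 > 19, search left half
lo=0, hi=3, mid=1, arr[mid]=11 -> 11 < 19, search right half
lo=2, hi=3, mid=2, arr[mid]=13 -> 13 < 19, search right half
lo=3, hi=3, mid=3, arr[mid]=15 -> 15 < 19, search right half
lo=4 > hi=3, target 19 not found

Binary search determines that 19 is not in the array after 4 comparisons. The search space was exhausted without finding the target.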